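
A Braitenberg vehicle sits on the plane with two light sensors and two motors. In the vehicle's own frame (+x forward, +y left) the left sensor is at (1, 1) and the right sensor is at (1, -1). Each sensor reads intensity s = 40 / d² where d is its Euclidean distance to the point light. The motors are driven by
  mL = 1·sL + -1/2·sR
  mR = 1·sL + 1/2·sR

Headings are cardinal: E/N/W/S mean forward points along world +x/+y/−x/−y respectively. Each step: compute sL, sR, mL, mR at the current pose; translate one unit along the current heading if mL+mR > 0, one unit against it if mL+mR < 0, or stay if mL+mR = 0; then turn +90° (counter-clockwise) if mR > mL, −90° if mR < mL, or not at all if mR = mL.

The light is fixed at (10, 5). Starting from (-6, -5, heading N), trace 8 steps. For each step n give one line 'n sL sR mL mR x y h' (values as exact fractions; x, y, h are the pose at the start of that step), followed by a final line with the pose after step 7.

0 4/37 20/153 242/5661 982/5661 -6 -5 N
1 40/389 40/353 6340/137317 21900/137317 -6 -4 W
2 10/89 5/53 615/9434 1505/9434 -7 -4 S
3 40/337 40/377 8340/127049 21820/127049 -7 -5 E
4 4/37 20/153 242/5661 982/5661 -6 -5 N
5 40/389 40/353 6340/137317 21900/137317 -6 -4 W
6 10/89 5/53 615/9434 1505/9434 -7 -4 S
7 40/337 40/377 8340/127049 21820/127049 -7 -5 E
final -6 -5 N

n=0: pose=(-6,-5,N); sL=4/37, sR=20/153; mL=242/5661, mR=982/5661; mL+mR=8/37 → advance +1; mR−mL=20/153 → turn +1·90°
n=1: pose=(-6,-4,W); sL=40/389, sR=40/353; mL=6340/137317, mR=21900/137317; mL+mR=80/389 → advance +1; mR−mL=40/353 → turn +1·90°
n=2: pose=(-7,-4,S); sL=10/89, sR=5/53; mL=615/9434, mR=1505/9434; mL+mR=20/89 → advance +1; mR−mL=5/53 → turn +1·90°
n=3: pose=(-7,-5,E); sL=40/337, sR=40/377; mL=8340/127049, mR=21820/127049; mL+mR=80/337 → advance +1; mR−mL=40/377 → turn +1·90°
n=4: pose=(-6,-5,N); sL=4/37, sR=20/153; mL=242/5661, mR=982/5661; mL+mR=8/37 → advance +1; mR−mL=20/153 → turn +1·90°
n=5: pose=(-6,-4,W); sL=40/389, sR=40/353; mL=6340/137317, mR=21900/137317; mL+mR=80/389 → advance +1; mR−mL=40/353 → turn +1·90°
n=6: pose=(-7,-4,S); sL=10/89, sR=5/53; mL=615/9434, mR=1505/9434; mL+mR=20/89 → advance +1; mR−mL=5/53 → turn +1·90°
n=7: pose=(-7,-5,E); sL=40/337, sR=40/377; mL=8340/127049, mR=21820/127049; mL+mR=80/337 → advance +1; mR−mL=40/377 → turn +1·90°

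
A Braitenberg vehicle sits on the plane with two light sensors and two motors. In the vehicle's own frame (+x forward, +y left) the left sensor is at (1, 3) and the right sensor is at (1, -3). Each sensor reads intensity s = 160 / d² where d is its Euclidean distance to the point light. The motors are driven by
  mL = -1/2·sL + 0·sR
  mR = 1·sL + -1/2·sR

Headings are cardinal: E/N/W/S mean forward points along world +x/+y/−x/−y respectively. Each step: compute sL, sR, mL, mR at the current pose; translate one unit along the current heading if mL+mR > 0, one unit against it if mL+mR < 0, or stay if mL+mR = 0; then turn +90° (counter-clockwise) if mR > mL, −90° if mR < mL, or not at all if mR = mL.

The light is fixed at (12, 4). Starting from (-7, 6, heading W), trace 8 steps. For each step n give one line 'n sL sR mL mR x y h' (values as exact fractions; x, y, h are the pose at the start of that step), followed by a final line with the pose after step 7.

0 160/401 32/85 -80/401 7184/34085 -7 6 W
1 16/29 16/53 -8/29 616/1537 -8 6 S
2 160/377 32/73 -80/377 5648/27521 -8 5 E
3 8/29 20/41 -4/29 38/1189 -9 5 N
4 160/493 160/493 -80/493 80/493 -9 4 W
5 32/65 160/577 -16/65 13264/37505 -9 4 S
6 40/101 5/13 -20/101 535/2626 -9 3 E
7 160/529 160/289 -80/529 3920/152881 -8 3 N
final -8 2 W

n=0: pose=(-7,6,W); sL=160/401, sR=32/85; mL=-80/401, mR=7184/34085; mL+mR=384/34085 → advance +1; mR−mL=13984/34085 → turn +1·90°
n=1: pose=(-8,6,S); sL=16/29, sR=16/53; mL=-8/29, mR=616/1537; mL+mR=192/1537 → advance +1; mR−mL=1040/1537 → turn +1·90°
n=2: pose=(-8,5,E); sL=160/377, sR=32/73; mL=-80/377, mR=5648/27521; mL+mR=-192/27521 → advance -1; mR−mL=11488/27521 → turn +1·90°
n=3: pose=(-9,5,N); sL=8/29, sR=20/41; mL=-4/29, mR=38/1189; mL+mR=-126/1189 → advance -1; mR−mL=202/1189 → turn +1·90°
n=4: pose=(-9,4,W); sL=160/493, sR=160/493; mL=-80/493, mR=80/493; mL+mR=0 → advance +0; mR−mL=160/493 → turn +1·90°
n=5: pose=(-9,4,S); sL=32/65, sR=160/577; mL=-16/65, mR=13264/37505; mL+mR=4032/37505 → advance +1; mR−mL=22496/37505 → turn +1·90°
n=6: pose=(-9,3,E); sL=40/101, sR=5/13; mL=-20/101, mR=535/2626; mL+mR=15/2626 → advance +1; mR−mL=1055/2626 → turn +1·90°
n=7: pose=(-8,3,N); sL=160/529, sR=160/289; mL=-80/529, mR=3920/152881; mL+mR=-19200/152881 → advance -1; mR−mL=27040/152881 → turn +1·90°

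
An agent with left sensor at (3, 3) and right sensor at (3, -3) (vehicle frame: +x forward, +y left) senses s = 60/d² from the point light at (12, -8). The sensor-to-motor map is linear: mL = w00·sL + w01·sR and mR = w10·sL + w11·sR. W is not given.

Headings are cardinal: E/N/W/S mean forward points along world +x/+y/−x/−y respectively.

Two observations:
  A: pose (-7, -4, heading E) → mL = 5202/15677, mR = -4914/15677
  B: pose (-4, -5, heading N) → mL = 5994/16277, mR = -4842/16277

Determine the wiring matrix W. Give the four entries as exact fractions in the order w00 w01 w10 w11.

1/2 1 -1 -1/2

obs A: pose=(-7,-4,E) → sL=12/61, sR=60/257, mL=5202/15677, mR=-4914/15677
obs B: pose=(-4,-5,N) → sL=60/397, sR=12/41, mL=5994/16277, mR=-4842/16277
sensor matrix S = [[12/61, 60/257], [60/397, 12/41]]; det S = 5688576/255174529
solve [mL_A; mL_B] = S·[w00; w01] and [mR_A; mR_B] = S·[w10; w11]:
  w00 = 1/2, w01 = 1, w10 = -1, w11 = -1/2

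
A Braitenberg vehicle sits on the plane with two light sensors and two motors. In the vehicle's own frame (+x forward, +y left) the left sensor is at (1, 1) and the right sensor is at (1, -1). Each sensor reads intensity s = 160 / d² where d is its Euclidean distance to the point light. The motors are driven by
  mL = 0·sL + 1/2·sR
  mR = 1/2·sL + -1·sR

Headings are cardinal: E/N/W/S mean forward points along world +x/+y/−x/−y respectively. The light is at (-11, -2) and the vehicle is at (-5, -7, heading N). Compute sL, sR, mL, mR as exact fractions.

left sensor world pos  = (-6, -6); dL² = 41
right sensor world pos = (-4, -6); dR² = 65
sL = 160/41 = 160/41
sR = 160/65 = 32/13
mL = 0·sL + 1/2·sR = 16/13
mR = 1/2·sL + -1·sR = -272/533

160/41 32/13 16/13 -272/533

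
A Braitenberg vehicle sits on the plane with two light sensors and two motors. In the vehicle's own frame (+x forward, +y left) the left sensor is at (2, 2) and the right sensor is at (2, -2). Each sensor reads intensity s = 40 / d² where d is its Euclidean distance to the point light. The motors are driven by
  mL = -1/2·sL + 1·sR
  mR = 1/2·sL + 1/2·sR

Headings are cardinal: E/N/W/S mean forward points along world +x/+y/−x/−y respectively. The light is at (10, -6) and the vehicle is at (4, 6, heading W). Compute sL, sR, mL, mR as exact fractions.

left sensor world pos  = (2, 4); dL² = 164
right sensor world pos = (2, 8); dR² = 260
sL = 40/164 = 10/41
sR = 40/260 = 2/13
mL = -1/2·sL + 1·sR = 17/533
mR = 1/2·sL + 1/2·sR = 106/533

10/41 2/13 17/533 106/533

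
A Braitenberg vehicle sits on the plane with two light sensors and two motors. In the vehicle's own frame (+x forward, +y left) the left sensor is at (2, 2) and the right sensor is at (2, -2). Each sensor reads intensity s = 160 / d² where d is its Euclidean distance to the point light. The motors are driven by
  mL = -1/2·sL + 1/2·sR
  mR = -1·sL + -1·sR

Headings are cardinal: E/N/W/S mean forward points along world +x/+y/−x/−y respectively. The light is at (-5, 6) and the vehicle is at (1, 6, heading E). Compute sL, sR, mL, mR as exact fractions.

40/17 40/17 0 -80/17

left sensor world pos  = (3, 8); dL² = 68
right sensor world pos = (3, 4); dR² = 68
sL = 160/68 = 40/17
sR = 160/68 = 40/17
mL = -1/2·sL + 1/2·sR = 0
mR = -1·sL + -1·sR = -80/17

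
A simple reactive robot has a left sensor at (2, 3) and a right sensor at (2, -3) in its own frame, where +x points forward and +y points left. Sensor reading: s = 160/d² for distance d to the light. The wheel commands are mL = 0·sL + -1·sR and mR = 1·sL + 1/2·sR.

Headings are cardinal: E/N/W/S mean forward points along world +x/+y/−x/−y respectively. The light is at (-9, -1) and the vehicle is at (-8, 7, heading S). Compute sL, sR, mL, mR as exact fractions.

left sensor world pos  = (-5, 5); dL² = 52
right sensor world pos = (-11, 5); dR² = 40
sL = 160/52 = 40/13
sR = 160/40 = 4
mL = 0·sL + -1·sR = -4
mR = 1·sL + 1/2·sR = 66/13

40/13 4 -4 66/13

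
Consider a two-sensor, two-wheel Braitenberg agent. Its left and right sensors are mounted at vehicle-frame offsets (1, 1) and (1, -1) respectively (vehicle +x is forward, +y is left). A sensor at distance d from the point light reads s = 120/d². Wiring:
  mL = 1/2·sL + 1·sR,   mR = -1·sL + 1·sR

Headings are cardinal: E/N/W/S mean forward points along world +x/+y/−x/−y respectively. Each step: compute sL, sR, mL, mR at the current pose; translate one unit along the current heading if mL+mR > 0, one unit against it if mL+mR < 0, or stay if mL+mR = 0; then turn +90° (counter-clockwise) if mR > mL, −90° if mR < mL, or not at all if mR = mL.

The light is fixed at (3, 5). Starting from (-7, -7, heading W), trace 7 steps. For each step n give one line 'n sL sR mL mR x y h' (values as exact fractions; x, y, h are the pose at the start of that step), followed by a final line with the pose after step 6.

0 12/29 60/121 2466/3509 288/3509 -7 -7 W
1 24/53 120/221 9012/11713 1056/11713 -8 -7 N
2 3/5 30/61 483/610 -33/305 -8 -6 E
3 8/15 24/53 572/795 -64/795 -7 -6 S
4 12/29 60/121 2466/3509 288/3509 -7 -7 W
5 24/53 120/221 9012/11713 1056/11713 -8 -7 N
6 3/5 30/61 483/610 -33/305 -8 -6 E
final -7 -6 S

n=0: pose=(-7,-7,W); sL=12/29, sR=60/121; mL=2466/3509, mR=288/3509; mL+mR=2754/3509 → advance +1; mR−mL=-18/29 → turn -1·90°
n=1: pose=(-8,-7,N); sL=24/53, sR=120/221; mL=9012/11713, mR=1056/11713; mL+mR=10068/11713 → advance +1; mR−mL=-36/53 → turn -1·90°
n=2: pose=(-8,-6,E); sL=3/5, sR=30/61; mL=483/610, mR=-33/305; mL+mR=417/610 → advance +1; mR−mL=-9/10 → turn -1·90°
n=3: pose=(-7,-6,S); sL=8/15, sR=24/53; mL=572/795, mR=-64/795; mL+mR=508/795 → advance +1; mR−mL=-4/5 → turn -1·90°
n=4: pose=(-7,-7,W); sL=12/29, sR=60/121; mL=2466/3509, mR=288/3509; mL+mR=2754/3509 → advance +1; mR−mL=-18/29 → turn -1·90°
n=5: pose=(-8,-7,N); sL=24/53, sR=120/221; mL=9012/11713, mR=1056/11713; mL+mR=10068/11713 → advance +1; mR−mL=-36/53 → turn -1·90°
n=6: pose=(-8,-6,E); sL=3/5, sR=30/61; mL=483/610, mR=-33/305; mL+mR=417/610 → advance +1; mR−mL=-9/10 → turn -1·90°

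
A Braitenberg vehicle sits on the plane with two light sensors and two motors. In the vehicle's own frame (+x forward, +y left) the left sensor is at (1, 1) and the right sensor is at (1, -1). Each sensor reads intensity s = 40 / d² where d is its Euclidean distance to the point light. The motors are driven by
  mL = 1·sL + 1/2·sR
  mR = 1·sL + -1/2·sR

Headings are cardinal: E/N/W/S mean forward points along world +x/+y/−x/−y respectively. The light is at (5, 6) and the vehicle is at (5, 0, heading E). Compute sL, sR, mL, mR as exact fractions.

20/13 4/5 126/65 74/65

left sensor world pos  = (6, 1); dL² = 26
right sensor world pos = (6, -1); dR² = 50
sL = 40/26 = 20/13
sR = 40/50 = 4/5
mL = 1·sL + 1/2·sR = 126/65
mR = 1·sL + -1/2·sR = 74/65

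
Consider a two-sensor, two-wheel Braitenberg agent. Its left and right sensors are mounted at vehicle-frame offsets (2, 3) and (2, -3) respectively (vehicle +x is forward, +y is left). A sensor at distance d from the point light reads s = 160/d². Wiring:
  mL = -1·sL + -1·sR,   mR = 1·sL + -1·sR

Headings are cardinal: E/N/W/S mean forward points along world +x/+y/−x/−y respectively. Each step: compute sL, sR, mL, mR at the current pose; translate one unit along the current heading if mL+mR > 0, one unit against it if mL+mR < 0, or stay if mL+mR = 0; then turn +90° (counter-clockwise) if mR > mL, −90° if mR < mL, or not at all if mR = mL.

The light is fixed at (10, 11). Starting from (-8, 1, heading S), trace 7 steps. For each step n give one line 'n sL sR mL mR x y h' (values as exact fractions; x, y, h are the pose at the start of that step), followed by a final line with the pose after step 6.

0 160/369 32/117 -3392/4797 256/1599 -8 1 S
1 40/73 2/5 -346/365 54/365 -8 2 E
2 160/533 32/61 -26816/32513 -7296/32513 -9 2 N
3 16/61 16/49 -1760/2989 -192/2989 -9 1 W
4 160/369 32/117 -3392/4797 256/1599 -8 1 S
5 40/73 2/5 -346/365 54/365 -8 2 E
6 160/533 32/61 -26816/32513 -7296/32513 -9 2 N
final -9 1 W

n=0: pose=(-8,1,S); sL=160/369, sR=32/117; mL=-3392/4797, mR=256/1599; mL+mR=-64/117 → advance -1; mR−mL=320/369 → turn +1·90°
n=1: pose=(-8,2,E); sL=40/73, sR=2/5; mL=-346/365, mR=54/365; mL+mR=-4/5 → advance -1; mR−mL=80/73 → turn +1·90°
n=2: pose=(-9,2,N); sL=160/533, sR=32/61; mL=-26816/32513, mR=-7296/32513; mL+mR=-64/61 → advance -1; mR−mL=320/533 → turn +1·90°
n=3: pose=(-9,1,W); sL=16/61, sR=16/49; mL=-1760/2989, mR=-192/2989; mL+mR=-32/49 → advance -1; mR−mL=32/61 → turn +1·90°
n=4: pose=(-8,1,S); sL=160/369, sR=32/117; mL=-3392/4797, mR=256/1599; mL+mR=-64/117 → advance -1; mR−mL=320/369 → turn +1·90°
n=5: pose=(-8,2,E); sL=40/73, sR=2/5; mL=-346/365, mR=54/365; mL+mR=-4/5 → advance -1; mR−mL=80/73 → turn +1·90°
n=6: pose=(-9,2,N); sL=160/533, sR=32/61; mL=-26816/32513, mR=-7296/32513; mL+mR=-64/61 → advance -1; mR−mL=320/533 → turn +1·90°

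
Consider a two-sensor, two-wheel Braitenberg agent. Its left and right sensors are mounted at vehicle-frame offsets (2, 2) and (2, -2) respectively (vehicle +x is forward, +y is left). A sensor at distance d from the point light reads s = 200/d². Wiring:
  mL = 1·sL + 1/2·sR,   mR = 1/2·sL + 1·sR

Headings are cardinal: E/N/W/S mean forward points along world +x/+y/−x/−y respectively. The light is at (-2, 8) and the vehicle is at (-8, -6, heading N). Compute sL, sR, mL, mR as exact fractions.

25/26 5/4 165/104 45/26

left sensor world pos  = (-10, -4); dL² = 208
right sensor world pos = (-6, -4); dR² = 160
sL = 200/208 = 25/26
sR = 200/160 = 5/4
mL = 1·sL + 1/2·sR = 165/104
mR = 1/2·sL + 1·sR = 45/26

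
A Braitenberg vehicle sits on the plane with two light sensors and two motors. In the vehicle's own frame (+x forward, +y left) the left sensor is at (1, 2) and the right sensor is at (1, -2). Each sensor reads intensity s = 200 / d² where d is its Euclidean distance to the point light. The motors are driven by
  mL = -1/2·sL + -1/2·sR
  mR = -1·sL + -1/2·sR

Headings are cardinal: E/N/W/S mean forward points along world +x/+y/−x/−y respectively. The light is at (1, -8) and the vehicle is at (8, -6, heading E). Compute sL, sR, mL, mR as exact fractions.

left sensor world pos  = (9, -4); dL² = 80
right sensor world pos = (9, -8); dR² = 64
sL = 200/80 = 5/2
sR = 200/64 = 25/8
mL = -1/2·sL + -1/2·sR = -45/16
mR = -1·sL + -1/2·sR = -65/16

5/2 25/8 -45/16 -65/16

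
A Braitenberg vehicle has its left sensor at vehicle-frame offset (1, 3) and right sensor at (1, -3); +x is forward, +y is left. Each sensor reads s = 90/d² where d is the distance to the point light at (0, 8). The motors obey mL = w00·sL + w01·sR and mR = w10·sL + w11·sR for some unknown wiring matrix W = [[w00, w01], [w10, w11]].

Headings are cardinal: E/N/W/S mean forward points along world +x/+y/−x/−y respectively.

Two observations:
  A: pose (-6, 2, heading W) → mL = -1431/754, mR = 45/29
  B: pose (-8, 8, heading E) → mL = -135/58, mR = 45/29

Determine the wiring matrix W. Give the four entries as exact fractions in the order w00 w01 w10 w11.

-1/2 -1 0 1

obs A: pose=(-6,2,W) → sL=9/13, sR=45/29, mL=-1431/754, mR=45/29
obs B: pose=(-8,8,E) → sL=45/29, sR=45/29, mL=-135/58, mR=45/29
sensor matrix S = [[9/13, 45/29], [45/29, 45/29]]; det S = -14580/10933
solve [mL_A; mL_B] = S·[w00; w01] and [mR_A; mR_B] = S·[w10; w11]:
  w00 = -1/2, w01 = -1, w10 = 0, w11 = 1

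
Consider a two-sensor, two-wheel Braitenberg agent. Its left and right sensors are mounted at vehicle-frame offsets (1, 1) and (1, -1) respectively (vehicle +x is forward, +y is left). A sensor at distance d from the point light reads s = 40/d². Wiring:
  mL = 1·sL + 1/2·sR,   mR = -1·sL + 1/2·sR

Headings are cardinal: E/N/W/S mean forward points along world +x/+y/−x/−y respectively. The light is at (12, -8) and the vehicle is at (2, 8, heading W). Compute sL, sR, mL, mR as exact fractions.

left sensor world pos  = (1, 7); dL² = 346
right sensor world pos = (1, 9); dR² = 410
sL = 40/346 = 20/173
sR = 40/410 = 4/41
mL = 1·sL + 1/2·sR = 1166/7093
mR = -1·sL + 1/2·sR = -474/7093

20/173 4/41 1166/7093 -474/7093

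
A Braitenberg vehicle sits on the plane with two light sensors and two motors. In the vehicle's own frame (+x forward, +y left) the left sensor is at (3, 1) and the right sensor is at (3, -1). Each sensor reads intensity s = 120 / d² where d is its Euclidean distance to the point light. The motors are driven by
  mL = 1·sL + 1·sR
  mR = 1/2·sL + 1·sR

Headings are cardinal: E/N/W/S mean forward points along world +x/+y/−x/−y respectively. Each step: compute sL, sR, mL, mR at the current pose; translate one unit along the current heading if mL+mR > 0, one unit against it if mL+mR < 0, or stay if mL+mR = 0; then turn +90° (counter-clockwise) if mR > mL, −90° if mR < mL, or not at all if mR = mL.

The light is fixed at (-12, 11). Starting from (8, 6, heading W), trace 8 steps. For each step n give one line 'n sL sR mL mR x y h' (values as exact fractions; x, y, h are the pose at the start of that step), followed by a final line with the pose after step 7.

n=0: pose=(8,6,W); sL=24/65, sR=24/61; mL=3024/3965, mR=2292/3965; mL+mR=5316/3965 → advance +1; mR−mL=-12/65 → turn -1·90°
n=1: pose=(7,6,N); sL=15/41, sR=30/101; mL=2745/4141, mR=3975/8282; mL+mR=9465/8282 → advance +1; mR−mL=-15/82 → turn -1·90°
n=2: pose=(7,7,E); sL=120/493, sR=120/509; mL=120240/250937, mR=89700/250937; mL+mR=209940/250937 → advance +1; mR−mL=-60/493 → turn -1·90°
n=3: pose=(8,7,S); sL=12/49, sR=12/41; mL=1080/2009, mR=834/2009; mL+mR=1914/2009 → advance +1; mR−mL=-6/49 → turn -1·90°
n=4: pose=(8,6,W); sL=24/65, sR=24/61; mL=3024/3965, mR=2292/3965; mL+mR=5316/3965 → advance +1; mR−mL=-12/65 → turn -1·90°
n=5: pose=(7,6,N); sL=15/41, sR=30/101; mL=2745/4141, mR=3975/8282; mL+mR=9465/8282 → advance +1; mR−mL=-15/82 → turn -1·90°
n=6: pose=(7,7,E); sL=120/493, sR=120/509; mL=120240/250937, mR=89700/250937; mL+mR=209940/250937 → advance +1; mR−mL=-60/493 → turn -1·90°
n=7: pose=(8,7,S); sL=12/49, sR=12/41; mL=1080/2009, mR=834/2009; mL+mR=1914/2009 → advance +1; mR−mL=-6/49 → turn -1·90°

0 24/65 24/61 3024/3965 2292/3965 8 6 W
1 15/41 30/101 2745/4141 3975/8282 7 6 N
2 120/493 120/509 120240/250937 89700/250937 7 7 E
3 12/49 12/41 1080/2009 834/2009 8 7 S
4 24/65 24/61 3024/3965 2292/3965 8 6 W
5 15/41 30/101 2745/4141 3975/8282 7 6 N
6 120/493 120/509 120240/250937 89700/250937 7 7 E
7 12/49 12/41 1080/2009 834/2009 8 7 S
final 8 6 W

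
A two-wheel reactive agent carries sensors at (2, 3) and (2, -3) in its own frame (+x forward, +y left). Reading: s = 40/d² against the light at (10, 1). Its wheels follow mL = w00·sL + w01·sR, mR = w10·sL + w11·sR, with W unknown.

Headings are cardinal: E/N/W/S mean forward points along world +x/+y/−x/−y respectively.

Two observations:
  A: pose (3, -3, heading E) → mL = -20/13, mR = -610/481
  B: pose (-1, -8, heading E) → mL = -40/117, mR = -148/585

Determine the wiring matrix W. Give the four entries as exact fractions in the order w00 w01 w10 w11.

obs A: pose=(3,-3,E) → sL=20/13, sR=20/37, mL=-20/13, mR=-610/481
obs B: pose=(-1,-8,E) → sL=40/117, sR=8/45, mL=-40/117, mR=-148/585
sensor matrix S = [[20/13, 20/37], [40/117, 8/45]]; det S = 128/1443
solve [mL_A; mL_B] = S·[w00; w01] and [mR_A; mR_B] = S·[w10; w11]:
  w00 = -1, w01 = 0, w10 = -1, w11 = 1/2

-1 0 -1 1/2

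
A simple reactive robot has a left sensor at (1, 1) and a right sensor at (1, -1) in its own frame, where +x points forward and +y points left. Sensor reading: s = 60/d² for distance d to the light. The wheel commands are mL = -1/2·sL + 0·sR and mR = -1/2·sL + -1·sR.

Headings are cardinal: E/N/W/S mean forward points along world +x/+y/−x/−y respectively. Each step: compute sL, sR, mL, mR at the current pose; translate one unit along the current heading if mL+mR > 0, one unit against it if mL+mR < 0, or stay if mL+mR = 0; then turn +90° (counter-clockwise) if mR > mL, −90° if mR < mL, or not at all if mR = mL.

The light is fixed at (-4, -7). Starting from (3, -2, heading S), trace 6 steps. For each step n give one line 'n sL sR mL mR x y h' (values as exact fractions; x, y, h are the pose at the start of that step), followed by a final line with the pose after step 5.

0 3/4 15/13 -3/8 -159/104 3 -2 S
1 60/61 12/17 -30/61 -1242/1037 3 -1 W
2 30/49 6/13 -15/49 -489/637 4 -1 N
3 20/39 60/97 -10/39 -3310/3783 4 -2 E
4 3/4 15/13 -3/8 -159/104 3 -2 S
5 60/61 12/17 -30/61 -1242/1037 3 -1 W
final 4 -1 N

n=0: pose=(3,-2,S); sL=3/4, sR=15/13; mL=-3/8, mR=-159/104; mL+mR=-99/52 → advance -1; mR−mL=-15/13 → turn -1·90°
n=1: pose=(3,-1,W); sL=60/61, sR=12/17; mL=-30/61, mR=-1242/1037; mL+mR=-1752/1037 → advance -1; mR−mL=-12/17 → turn -1·90°
n=2: pose=(4,-1,N); sL=30/49, sR=6/13; mL=-15/49, mR=-489/637; mL+mR=-684/637 → advance -1; mR−mL=-6/13 → turn -1·90°
n=3: pose=(4,-2,E); sL=20/39, sR=60/97; mL=-10/39, mR=-3310/3783; mL+mR=-4280/3783 → advance -1; mR−mL=-60/97 → turn -1·90°
n=4: pose=(3,-2,S); sL=3/4, sR=15/13; mL=-3/8, mR=-159/104; mL+mR=-99/52 → advance -1; mR−mL=-15/13 → turn -1·90°
n=5: pose=(3,-1,W); sL=60/61, sR=12/17; mL=-30/61, mR=-1242/1037; mL+mR=-1752/1037 → advance -1; mR−mL=-12/17 → turn -1·90°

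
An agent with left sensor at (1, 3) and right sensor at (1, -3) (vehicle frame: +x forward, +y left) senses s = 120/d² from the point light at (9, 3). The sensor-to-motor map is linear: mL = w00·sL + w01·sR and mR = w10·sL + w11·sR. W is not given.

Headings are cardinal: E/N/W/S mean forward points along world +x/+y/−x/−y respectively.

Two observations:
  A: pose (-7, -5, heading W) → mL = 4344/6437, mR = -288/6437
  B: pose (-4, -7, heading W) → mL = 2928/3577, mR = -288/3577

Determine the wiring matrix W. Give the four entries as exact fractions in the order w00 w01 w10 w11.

obs A: pose=(-7,-5,W) → sL=12/41, sR=60/157, mL=4344/6437, mR=-288/6437
obs B: pose=(-4,-7,W) → sL=24/73, sR=24/49, mL=2928/3577, mR=-288/3577
sensor matrix S = [[12/41, 60/157], [24/73, 24/49]]; det S = 407808/23025149
solve [mL_A; mL_B] = S·[w00; w01] and [mR_A; mR_B] = S·[w10; w11]:
  w00 = 1, w01 = 1, w10 = 1/2, w11 = -1/2

1 1 1/2 -1/2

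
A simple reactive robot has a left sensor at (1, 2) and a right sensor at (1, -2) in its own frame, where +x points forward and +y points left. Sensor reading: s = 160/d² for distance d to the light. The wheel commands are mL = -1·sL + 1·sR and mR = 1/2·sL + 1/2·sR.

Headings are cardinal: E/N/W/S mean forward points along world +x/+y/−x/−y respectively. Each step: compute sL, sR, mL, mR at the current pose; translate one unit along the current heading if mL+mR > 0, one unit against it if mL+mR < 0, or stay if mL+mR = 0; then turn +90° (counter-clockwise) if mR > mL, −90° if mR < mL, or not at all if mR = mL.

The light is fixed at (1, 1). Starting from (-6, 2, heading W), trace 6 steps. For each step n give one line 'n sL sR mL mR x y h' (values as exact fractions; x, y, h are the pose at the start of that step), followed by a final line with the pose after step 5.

n=0: pose=(-6,2,W); sL=32/13, sR=160/73; mL=-256/949, mR=2208/949; mL+mR=1952/949 → advance +1; mR−mL=2464/949 → turn +1·90°
n=1: pose=(-7,2,S); sL=40/9, sR=8/5; mL=-128/45, mR=136/45; mL+mR=8/45 → advance +1; mR−mL=88/15 → turn +1·90°
n=2: pose=(-7,1,E); sL=160/53, sR=160/53; mL=0, mR=160/53; mL+mR=160/53 → advance +1; mR−mL=160/53 → turn +1·90°
n=3: pose=(-6,1,N); sL=80/41, sR=80/13; mL=2240/533, mR=2160/533; mL+mR=4400/533 → advance +1; mR−mL=-80/533 → turn -1·90°
n=4: pose=(-6,2,E); sL=32/9, sR=160/37; mL=256/333, mR=1312/333; mL+mR=1568/333 → advance +1; mR−mL=352/111 → turn +1·90°
n=5: pose=(-5,2,N); sL=40/17, sR=8; mL=96/17, mR=88/17; mL+mR=184/17 → advance +1; mR−mL=-8/17 → turn -1·90°

0 32/13 160/73 -256/949 2208/949 -6 2 W
1 40/9 8/5 -128/45 136/45 -7 2 S
2 160/53 160/53 0 160/53 -7 1 E
3 80/41 80/13 2240/533 2160/533 -6 1 N
4 32/9 160/37 256/333 1312/333 -6 2 E
5 40/17 8 96/17 88/17 -5 2 N
final -5 3 E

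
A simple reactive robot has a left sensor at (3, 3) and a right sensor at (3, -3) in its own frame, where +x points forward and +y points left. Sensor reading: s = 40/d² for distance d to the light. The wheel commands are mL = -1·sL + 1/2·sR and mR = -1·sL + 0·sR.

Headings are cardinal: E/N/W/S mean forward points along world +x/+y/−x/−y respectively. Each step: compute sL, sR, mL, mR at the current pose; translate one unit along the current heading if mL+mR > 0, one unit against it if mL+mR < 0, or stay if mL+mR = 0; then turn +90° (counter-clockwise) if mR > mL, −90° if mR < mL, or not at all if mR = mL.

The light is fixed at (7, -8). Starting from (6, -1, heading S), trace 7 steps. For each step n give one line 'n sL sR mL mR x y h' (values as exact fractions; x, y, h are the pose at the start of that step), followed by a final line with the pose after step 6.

n=0: pose=(6,-1,S); sL=2, sR=5/4; mL=-11/8, mR=-2; mL+mR=-27/8 → advance -1; mR−mL=-5/8 → turn -1·90°
n=1: pose=(6,0,W); sL=40/41, sR=40/137; mL=-4660/5617, mR=-40/41; mL+mR=-10140/5617 → advance -1; mR−mL=-20/137 → turn -1·90°
n=2: pose=(7,0,N); sL=4/13, sR=4/13; mL=-2/13, mR=-4/13; mL+mR=-6/13 → advance -1; mR−mL=-2/13 → turn -1·90°
n=3: pose=(7,-1,E); sL=40/109, sR=8/5; mL=236/545, mR=-40/109; mL+mR=36/545 → advance +1; mR−mL=-4/5 → turn -1·90°
n=4: pose=(8,-1,S); sL=5/4, sR=2; mL=-1/4, mR=-5/4; mL+mR=-3/2 → advance -1; mR−mL=-1 → turn -1·90°
n=5: pose=(8,0,W); sL=40/29, sR=8/25; mL=-884/725, mR=-40/29; mL+mR=-1884/725 → advance -1; mR−mL=-4/25 → turn -1·90°
n=6: pose=(9,0,N); sL=20/61, sR=20/73; mL=-850/4453, mR=-20/61; mL+mR=-2310/4453 → advance -1; mR−mL=-10/73 → turn -1·90°

0 2 5/4 -11/8 -2 6 -1 S
1 40/41 40/137 -4660/5617 -40/41 6 0 W
2 4/13 4/13 -2/13 -4/13 7 0 N
3 40/109 8/5 236/545 -40/109 7 -1 E
4 5/4 2 -1/4 -5/4 8 -1 S
5 40/29 8/25 -884/725 -40/29 8 0 W
6 20/61 20/73 -850/4453 -20/61 9 0 N
final 9 -1 E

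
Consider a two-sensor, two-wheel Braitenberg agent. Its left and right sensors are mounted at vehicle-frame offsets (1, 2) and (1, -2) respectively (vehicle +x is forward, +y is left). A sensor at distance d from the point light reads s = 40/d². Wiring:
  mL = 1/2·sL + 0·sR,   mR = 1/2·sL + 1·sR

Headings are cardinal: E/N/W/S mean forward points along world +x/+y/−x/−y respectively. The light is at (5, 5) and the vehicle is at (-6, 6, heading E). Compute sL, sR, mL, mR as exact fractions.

40/109 40/101 20/109 6380/11009

left sensor world pos  = (-5, 8); dL² = 109
right sensor world pos = (-5, 4); dR² = 101
sL = 40/109 = 40/109
sR = 40/101 = 40/101
mL = 1/2·sL + 0·sR = 20/109
mR = 1/2·sL + 1·sR = 6380/11009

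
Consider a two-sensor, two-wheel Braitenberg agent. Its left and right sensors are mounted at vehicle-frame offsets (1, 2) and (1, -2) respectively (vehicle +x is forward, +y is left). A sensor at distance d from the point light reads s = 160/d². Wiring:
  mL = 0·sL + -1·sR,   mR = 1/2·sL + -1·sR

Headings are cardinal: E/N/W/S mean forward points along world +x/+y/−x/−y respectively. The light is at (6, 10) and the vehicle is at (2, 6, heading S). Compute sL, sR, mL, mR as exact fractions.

left sensor world pos  = (4, 5); dL² = 29
right sensor world pos = (0, 5); dR² = 61
sL = 160/29 = 160/29
sR = 160/61 = 160/61
mL = 0·sL + -1·sR = -160/61
mR = 1/2·sL + -1·sR = 240/1769

160/29 160/61 -160/61 240/1769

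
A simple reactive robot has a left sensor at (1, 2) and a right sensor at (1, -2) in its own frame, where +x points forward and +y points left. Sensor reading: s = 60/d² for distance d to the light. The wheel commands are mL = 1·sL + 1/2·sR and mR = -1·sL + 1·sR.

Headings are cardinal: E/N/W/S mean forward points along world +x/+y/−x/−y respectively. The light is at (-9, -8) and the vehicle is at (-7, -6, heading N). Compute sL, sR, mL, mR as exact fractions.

left sensor world pos  = (-9, -5); dL² = 9
right sensor world pos = (-5, -5); dR² = 25
sL = 60/9 = 20/3
sR = 60/25 = 12/5
mL = 1·sL + 1/2·sR = 118/15
mR = -1·sL + 1·sR = -64/15

20/3 12/5 118/15 -64/15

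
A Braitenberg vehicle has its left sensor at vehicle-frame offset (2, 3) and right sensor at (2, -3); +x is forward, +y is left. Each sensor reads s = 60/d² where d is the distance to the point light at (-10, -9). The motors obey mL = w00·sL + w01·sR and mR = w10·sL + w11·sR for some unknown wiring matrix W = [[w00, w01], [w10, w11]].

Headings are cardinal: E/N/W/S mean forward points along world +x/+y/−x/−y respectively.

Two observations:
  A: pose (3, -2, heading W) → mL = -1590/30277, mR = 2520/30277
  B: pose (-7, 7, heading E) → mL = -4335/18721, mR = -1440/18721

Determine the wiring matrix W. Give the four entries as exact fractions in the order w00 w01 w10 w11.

1/2 -1 1/2 -1/2

obs A: pose=(3,-2,W) → sL=60/137, sR=60/221, mL=-1590/30277, mR=2520/30277
obs B: pose=(-7,7,E) → sL=30/193, sR=30/97, mL=-4335/18721, mR=-1440/18721
sensor matrix S = [[60/137, 60/221], [30/193, 30/97]]; det S = 52855200/566815717
solve [mL_A; mL_B] = S·[w00; w01] and [mR_A; mR_B] = S·[w10; w11]:
  w00 = 1/2, w01 = -1, w10 = 1/2, w11 = -1/2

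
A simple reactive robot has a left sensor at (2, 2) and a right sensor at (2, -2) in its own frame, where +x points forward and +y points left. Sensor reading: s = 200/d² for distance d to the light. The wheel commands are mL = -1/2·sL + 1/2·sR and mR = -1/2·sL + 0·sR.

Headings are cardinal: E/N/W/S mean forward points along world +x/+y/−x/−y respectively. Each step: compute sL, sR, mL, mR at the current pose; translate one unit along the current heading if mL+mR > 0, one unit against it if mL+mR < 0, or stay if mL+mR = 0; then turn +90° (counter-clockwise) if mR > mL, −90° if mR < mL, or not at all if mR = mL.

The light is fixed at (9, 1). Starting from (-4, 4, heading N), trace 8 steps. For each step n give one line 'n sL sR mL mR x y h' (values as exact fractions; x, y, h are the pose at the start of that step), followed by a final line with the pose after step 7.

n=0: pose=(-4,4,N); sL=4/5, sR=100/73; mL=104/365, mR=-2/5; mL+mR=-42/365 → advance -1; mR−mL=-50/73 → turn -1·90°
n=1: pose=(-4,3,E); sL=200/137, sR=200/121; mL=1600/16577, mR=-100/137; mL+mR=-10500/16577 → advance -1; mR−mL=-100/121 → turn -1·90°
n=2: pose=(-5,3,S); sL=25/18, sR=25/32; mL=-175/576, mR=-25/36; mL+mR=-575/576 → advance -1; mR−mL=-25/64 → turn -1·90°
n=3: pose=(-5,4,W); sL=200/257, sR=200/281; mL=-2400/72217, mR=-100/257; mL+mR=-30500/72217 → advance -1; mR−mL=-100/281 → turn -1·90°
n=4: pose=(-4,4,N); sL=4/5, sR=100/73; mL=104/365, mR=-2/5; mL+mR=-42/365 → advance -1; mR−mL=-50/73 → turn -1·90°
n=5: pose=(-4,3,E); sL=200/137, sR=200/121; mL=1600/16577, mR=-100/137; mL+mR=-10500/16577 → advance -1; mR−mL=-100/121 → turn -1·90°
n=6: pose=(-5,3,S); sL=25/18, sR=25/32; mL=-175/576, mR=-25/36; mL+mR=-575/576 → advance -1; mR−mL=-25/64 → turn -1·90°
n=7: pose=(-5,4,W); sL=200/257, sR=200/281; mL=-2400/72217, mR=-100/257; mL+mR=-30500/72217 → advance -1; mR−mL=-100/281 → turn -1·90°

0 4/5 100/73 104/365 -2/5 -4 4 N
1 200/137 200/121 1600/16577 -100/137 -4 3 E
2 25/18 25/32 -175/576 -25/36 -5 3 S
3 200/257 200/281 -2400/72217 -100/257 -5 4 W
4 4/5 100/73 104/365 -2/5 -4 4 N
5 200/137 200/121 1600/16577 -100/137 -4 3 E
6 25/18 25/32 -175/576 -25/36 -5 3 S
7 200/257 200/281 -2400/72217 -100/257 -5 4 W
final -4 4 N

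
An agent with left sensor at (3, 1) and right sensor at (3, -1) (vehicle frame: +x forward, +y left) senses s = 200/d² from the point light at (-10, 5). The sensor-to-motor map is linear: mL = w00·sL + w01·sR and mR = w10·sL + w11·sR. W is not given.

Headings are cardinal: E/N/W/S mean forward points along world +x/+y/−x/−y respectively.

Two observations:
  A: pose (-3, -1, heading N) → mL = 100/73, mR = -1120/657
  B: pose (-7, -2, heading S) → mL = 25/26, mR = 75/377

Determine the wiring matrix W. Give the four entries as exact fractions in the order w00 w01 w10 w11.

obs A: pose=(-3,-1,N) → sL=40/9, sR=200/73, mL=100/73, mR=-1120/657
obs B: pose=(-7,-2,S) → sL=50/29, sR=25/13, mL=25/26, mR=75/377
sensor matrix S = [[40/9, 200/73], [50/29, 25/13]]; det S = 947000/247689
solve [mL_A; mL_B] = S·[w00; w01] and [mR_A; mR_B] = S·[w10; w11]:
  w00 = 0, w01 = 1/2, w10 = -1, w11 = 1

0 1/2 -1 1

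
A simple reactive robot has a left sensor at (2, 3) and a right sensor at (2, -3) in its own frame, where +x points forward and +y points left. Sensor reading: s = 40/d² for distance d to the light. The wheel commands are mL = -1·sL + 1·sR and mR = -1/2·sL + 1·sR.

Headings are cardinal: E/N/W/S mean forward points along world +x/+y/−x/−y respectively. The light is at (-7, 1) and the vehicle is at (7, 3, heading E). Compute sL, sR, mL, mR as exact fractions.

40/281 40/257 960/72217 6100/72217

left sensor world pos  = (9, 6); dL² = 281
right sensor world pos = (9, 0); dR² = 257
sL = 40/281 = 40/281
sR = 40/257 = 40/257
mL = -1·sL + 1·sR = 960/72217
mR = -1/2·sL + 1·sR = 6100/72217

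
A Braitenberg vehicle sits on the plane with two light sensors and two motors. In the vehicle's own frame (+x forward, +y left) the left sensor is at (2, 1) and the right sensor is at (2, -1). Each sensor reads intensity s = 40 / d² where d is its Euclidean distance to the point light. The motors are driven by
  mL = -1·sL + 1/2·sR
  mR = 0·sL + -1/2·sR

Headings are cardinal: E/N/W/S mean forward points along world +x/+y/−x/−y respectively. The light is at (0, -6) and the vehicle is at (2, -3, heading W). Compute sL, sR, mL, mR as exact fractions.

10 5/2 -35/4 -5/4

left sensor world pos  = (0, -4); dL² = 4
right sensor world pos = (0, -2); dR² = 16
sL = 40/4 = 10
sR = 40/16 = 5/2
mL = -1·sL + 1/2·sR = -35/4
mR = 0·sL + -1/2·sR = -5/4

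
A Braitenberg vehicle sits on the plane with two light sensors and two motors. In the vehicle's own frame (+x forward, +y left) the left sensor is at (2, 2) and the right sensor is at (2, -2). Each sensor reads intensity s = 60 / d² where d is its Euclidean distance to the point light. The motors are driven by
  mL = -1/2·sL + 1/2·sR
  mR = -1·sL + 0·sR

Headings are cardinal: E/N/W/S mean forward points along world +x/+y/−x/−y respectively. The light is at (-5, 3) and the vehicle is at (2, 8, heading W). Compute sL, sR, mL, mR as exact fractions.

left sensor world pos  = (0, 6); dL² = 34
right sensor world pos = (0, 10); dR² = 74
sL = 60/34 = 30/17
sR = 60/74 = 30/37
mL = -1/2·sL + 1/2·sR = -300/629
mR = -1·sL + 0·sR = -30/17

30/17 30/37 -300/629 -30/17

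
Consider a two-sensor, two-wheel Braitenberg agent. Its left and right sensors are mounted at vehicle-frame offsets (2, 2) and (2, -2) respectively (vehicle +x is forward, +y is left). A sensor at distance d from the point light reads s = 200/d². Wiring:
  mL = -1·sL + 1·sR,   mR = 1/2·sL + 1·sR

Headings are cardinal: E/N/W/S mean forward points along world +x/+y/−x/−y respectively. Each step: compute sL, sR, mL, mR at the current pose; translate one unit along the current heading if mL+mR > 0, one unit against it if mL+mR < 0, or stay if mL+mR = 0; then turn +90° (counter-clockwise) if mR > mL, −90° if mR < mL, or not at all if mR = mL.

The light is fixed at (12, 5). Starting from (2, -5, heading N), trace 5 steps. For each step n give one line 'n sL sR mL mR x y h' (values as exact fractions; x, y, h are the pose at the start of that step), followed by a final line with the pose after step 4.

n=0: pose=(2,-5,N); sL=25/26, sR=25/16; mL=125/208, mR=425/208; mL+mR=275/104 → advance +1; mR−mL=75/52 → turn +1·90°
n=1: pose=(2,-4,W); sL=40/53, sR=200/193; mL=2880/10229, mR=14460/10229; mL+mR=17340/10229 → advance +1; mR−mL=60/53 → turn +1·90°
n=2: pose=(1,-4,S); sL=100/101, sR=20/29; mL=-880/2929, mR=3470/2929; mL+mR=2590/2929 → advance +1; mR−mL=150/101 → turn +1·90°
n=3: pose=(1,-5,E); sL=40/29, sR=8/9; mL=-128/261, mR=412/261; mL+mR=284/261 → advance +1; mR−mL=60/29 → turn +1·90°
n=4: pose=(2,-5,N); sL=25/26, sR=25/16; mL=125/208, mR=425/208; mL+mR=275/104 → advance +1; mR−mL=75/52 → turn +1·90°

0 25/26 25/16 125/208 425/208 2 -5 N
1 40/53 200/193 2880/10229 14460/10229 2 -4 W
2 100/101 20/29 -880/2929 3470/2929 1 -4 S
3 40/29 8/9 -128/261 412/261 1 -5 E
4 25/26 25/16 125/208 425/208 2 -5 N
final 2 -4 W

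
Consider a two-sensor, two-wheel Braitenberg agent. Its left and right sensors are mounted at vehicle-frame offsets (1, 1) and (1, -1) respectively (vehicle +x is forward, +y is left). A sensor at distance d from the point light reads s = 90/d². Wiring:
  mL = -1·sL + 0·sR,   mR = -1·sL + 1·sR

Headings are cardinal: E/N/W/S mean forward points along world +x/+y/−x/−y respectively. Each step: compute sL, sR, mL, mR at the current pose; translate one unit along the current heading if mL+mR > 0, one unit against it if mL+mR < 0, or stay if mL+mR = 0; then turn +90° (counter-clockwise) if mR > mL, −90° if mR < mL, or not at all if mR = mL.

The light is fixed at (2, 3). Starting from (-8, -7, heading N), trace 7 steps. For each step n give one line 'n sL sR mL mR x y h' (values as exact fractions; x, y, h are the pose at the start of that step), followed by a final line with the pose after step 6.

n=0: pose=(-8,-7,N); sL=45/101, sR=5/9; mL=-45/101, mR=100/909; mL+mR=-305/909 → advance -1; mR−mL=5/9 → turn +1·90°
n=1: pose=(-8,-8,W); sL=18/53, sR=90/221; mL=-18/53, mR=792/11713; mL+mR=-3186/11713 → advance -1; mR−mL=90/221 → turn +1·90°
n=2: pose=(-7,-8,S); sL=45/104, sR=45/122; mL=-45/104, mR=-405/6344; mL+mR=-1575/3172 → advance -1; mR−mL=45/122 → turn +1·90°
n=3: pose=(-7,-7,E); sL=18/29, sR=18/37; mL=-18/29, mR=-144/1073; mL+mR=-810/1073 → advance -1; mR−mL=18/37 → turn +1·90°
n=4: pose=(-8,-7,N); sL=45/101, sR=5/9; mL=-45/101, mR=100/909; mL+mR=-305/909 → advance -1; mR−mL=5/9 → turn +1·90°
n=5: pose=(-8,-8,W); sL=18/53, sR=90/221; mL=-18/53, mR=792/11713; mL+mR=-3186/11713 → advance -1; mR−mL=90/221 → turn +1·90°
n=6: pose=(-7,-8,S); sL=45/104, sR=45/122; mL=-45/104, mR=-405/6344; mL+mR=-1575/3172 → advance -1; mR−mL=45/122 → turn +1·90°

0 45/101 5/9 -45/101 100/909 -8 -7 N
1 18/53 90/221 -18/53 792/11713 -8 -8 W
2 45/104 45/122 -45/104 -405/6344 -7 -8 S
3 18/29 18/37 -18/29 -144/1073 -7 -7 E
4 45/101 5/9 -45/101 100/909 -8 -7 N
5 18/53 90/221 -18/53 792/11713 -8 -8 W
6 45/104 45/122 -45/104 -405/6344 -7 -8 S
final -7 -7 E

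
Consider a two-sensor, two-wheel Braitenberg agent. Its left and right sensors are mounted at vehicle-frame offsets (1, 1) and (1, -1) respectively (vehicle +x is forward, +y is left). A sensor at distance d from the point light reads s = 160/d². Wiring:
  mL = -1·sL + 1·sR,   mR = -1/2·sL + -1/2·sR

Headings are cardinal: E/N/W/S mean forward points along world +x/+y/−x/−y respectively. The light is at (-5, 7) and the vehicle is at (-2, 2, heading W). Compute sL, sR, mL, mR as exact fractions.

left sensor world pos  = (-3, 1); dL² = 40
right sensor world pos = (-3, 3); dR² = 20
sL = 160/40 = 4
sR = 160/20 = 8
mL = -1·sL + 1·sR = 4
mR = -1/2·sL + -1/2·sR = -6

4 8 4 -6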